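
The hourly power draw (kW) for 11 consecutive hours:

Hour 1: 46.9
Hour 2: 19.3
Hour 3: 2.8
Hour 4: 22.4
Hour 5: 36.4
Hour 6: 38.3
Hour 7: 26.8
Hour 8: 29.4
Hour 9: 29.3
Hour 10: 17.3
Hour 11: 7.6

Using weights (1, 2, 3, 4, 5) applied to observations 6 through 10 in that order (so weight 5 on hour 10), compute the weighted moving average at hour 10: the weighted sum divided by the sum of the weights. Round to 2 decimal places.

25.59

Weighted sum: 1·38.3 + 2·26.8 + 3·29.4 + 4·29.3 + 5·17.3 = 38.3 + 53.6 + 88.2 + 117.2 + 86.5 = 383.8
Weight total: 1 + 2 + 3 + 4 + 5 = 15
WMA = 383.8 / 15 = 25.59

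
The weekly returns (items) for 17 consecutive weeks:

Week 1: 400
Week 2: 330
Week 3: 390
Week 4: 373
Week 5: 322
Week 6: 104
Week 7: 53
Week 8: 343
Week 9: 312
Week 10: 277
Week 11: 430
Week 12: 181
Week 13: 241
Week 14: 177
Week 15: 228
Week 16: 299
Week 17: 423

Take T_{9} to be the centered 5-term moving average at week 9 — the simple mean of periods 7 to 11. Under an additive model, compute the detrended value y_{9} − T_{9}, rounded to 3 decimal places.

Trend T_9 = (53 + 343 + 312 + 277 + 430) / 5 = 1415/5 = 283.00000
Detrended value: 312 − 283.00000 = 29.000

29.000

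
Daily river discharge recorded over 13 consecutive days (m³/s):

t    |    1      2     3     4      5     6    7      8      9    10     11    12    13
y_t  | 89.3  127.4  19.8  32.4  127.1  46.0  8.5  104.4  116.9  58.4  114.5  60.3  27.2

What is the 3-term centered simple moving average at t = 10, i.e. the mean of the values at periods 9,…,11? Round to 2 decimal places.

Sum of periods 9–11: 116.9 + 58.4 + 114.5 = 289.8
Divide by 3: 289.8 / 3 = 96.60

96.60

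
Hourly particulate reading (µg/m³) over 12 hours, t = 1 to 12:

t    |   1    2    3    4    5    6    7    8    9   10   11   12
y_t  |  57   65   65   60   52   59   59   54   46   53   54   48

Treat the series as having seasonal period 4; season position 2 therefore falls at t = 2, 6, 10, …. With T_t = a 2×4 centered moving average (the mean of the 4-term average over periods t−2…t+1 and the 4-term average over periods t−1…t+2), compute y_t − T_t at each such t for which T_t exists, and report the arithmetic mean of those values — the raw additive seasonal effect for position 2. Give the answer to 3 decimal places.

2.125

Season position 2 occurs at t = 6, 10 (where T_t is defined).
t=6: T_6 = 56.75000; y_6 − T_6 = 59 − 56.75000 = 2.25000
t=10: T_10 = 51.00000; y_10 − T_10 = 53 − 51.00000 = 2.00000
Mean deviation: (2.25000 + 2.00000) / 2 = 2.125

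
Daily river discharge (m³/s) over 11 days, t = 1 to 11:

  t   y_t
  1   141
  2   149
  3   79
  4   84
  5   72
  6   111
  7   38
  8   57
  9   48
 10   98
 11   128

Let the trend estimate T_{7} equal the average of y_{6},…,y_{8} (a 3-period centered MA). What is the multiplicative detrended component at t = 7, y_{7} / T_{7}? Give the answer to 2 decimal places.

Trend T_7 = (111 + 38 + 57) / 3 = 206/3 = 68.6667
Ratio to trend: 38 / 68.6667 = 0.55

0.55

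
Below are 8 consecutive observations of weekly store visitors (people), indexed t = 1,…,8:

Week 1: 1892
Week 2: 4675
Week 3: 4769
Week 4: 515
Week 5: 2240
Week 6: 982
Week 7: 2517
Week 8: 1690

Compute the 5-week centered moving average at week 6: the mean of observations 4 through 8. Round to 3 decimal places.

1588.800

Sum of periods 4–8: 515 + 2240 + 982 + 2517 + 1690 = 7944
Divide by 5: 7944 / 5 = 1588.800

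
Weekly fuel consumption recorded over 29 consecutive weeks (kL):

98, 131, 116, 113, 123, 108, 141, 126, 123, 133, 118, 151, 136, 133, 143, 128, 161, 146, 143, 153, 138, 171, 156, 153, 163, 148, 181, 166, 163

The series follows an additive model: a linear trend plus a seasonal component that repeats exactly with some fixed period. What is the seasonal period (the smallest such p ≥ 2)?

First differences y_{t+1} − y_t: 33, -15, -3, 10, -15, 33, -15, -3, 10, -15, 33, -15, …
The difference pattern repeats every 5 terms and not for any smaller step, so p = 5.

5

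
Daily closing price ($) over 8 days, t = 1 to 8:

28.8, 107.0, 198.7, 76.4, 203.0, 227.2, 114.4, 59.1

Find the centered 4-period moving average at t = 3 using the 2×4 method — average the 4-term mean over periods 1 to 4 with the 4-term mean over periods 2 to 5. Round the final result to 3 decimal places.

Sum over 1–4: 28.8 + 107.0 + 198.7 + 76.4 = 410.9
Sum over 2–5: 107.0 + 198.7 + 76.4 + 203.0 = 585.1
CMA at t=3 = (410.9 + 585.1) / (2·4) = 996.0 / 8 = 124.500

124.500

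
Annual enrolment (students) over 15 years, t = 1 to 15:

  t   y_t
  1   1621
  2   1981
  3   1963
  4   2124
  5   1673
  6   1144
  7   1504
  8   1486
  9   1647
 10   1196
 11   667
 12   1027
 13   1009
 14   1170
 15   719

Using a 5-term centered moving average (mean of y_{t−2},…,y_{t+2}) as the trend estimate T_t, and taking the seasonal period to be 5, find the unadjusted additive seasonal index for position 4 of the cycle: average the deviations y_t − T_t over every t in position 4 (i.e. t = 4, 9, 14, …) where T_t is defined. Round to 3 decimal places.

347.000

Season position 4 occurs at t = 4, 9 (where T_t is defined).
t=4: T_4 = 1777.00000; y_4 − T_4 = 2124 − 1777.00000 = 347.00000
t=9: T_9 = 1300.00000; y_9 − T_9 = 1647 − 1300.00000 = 347.00000
Mean deviation: (347.00000 + 347.00000) / 2 = 347.000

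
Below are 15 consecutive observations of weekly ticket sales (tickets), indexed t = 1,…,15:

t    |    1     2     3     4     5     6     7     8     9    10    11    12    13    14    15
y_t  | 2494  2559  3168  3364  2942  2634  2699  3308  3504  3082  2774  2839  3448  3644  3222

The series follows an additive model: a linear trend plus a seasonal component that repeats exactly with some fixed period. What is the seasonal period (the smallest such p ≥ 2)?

5

First differences y_{t+1} − y_t: 65, 609, 196, -422, -308, 65, 609, 196, -422, -308, 65, 609, …
The difference pattern repeats every 5 terms and not for any smaller step, so p = 5.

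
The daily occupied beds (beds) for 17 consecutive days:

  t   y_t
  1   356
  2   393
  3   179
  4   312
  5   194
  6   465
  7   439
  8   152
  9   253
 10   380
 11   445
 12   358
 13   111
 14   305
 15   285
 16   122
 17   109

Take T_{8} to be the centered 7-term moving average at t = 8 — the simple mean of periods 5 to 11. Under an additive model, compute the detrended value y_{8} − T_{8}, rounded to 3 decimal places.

-180.571

Trend T_8 = (194 + 465 + 439 + 152 + 253 + 380 + 445) / 7 = 2328/7 = 332.57143
Detrended value: 152 − 332.57143 = -180.571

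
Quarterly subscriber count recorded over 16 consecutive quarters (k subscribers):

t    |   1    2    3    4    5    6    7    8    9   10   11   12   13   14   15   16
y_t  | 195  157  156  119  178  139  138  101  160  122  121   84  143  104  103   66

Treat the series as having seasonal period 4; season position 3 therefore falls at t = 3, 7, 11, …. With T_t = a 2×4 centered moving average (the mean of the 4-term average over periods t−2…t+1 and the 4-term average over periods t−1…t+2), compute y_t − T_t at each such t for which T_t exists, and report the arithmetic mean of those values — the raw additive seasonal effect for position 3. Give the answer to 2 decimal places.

Season position 3 occurs at t = 3, 7, 11 (where T_t is defined).
t=3: T_3 = 154.6250; y_3 − T_3 = 156 − 154.6250 = 1.3750
t=7: T_7 = 136.7500; y_7 − T_7 = 138 − 136.7500 = 1.2500
t=11: T_11 = 119.6250; y_11 − T_11 = 121 − 119.6250 = 1.3750
Mean deviation: (1.3750 + 1.2500 + 1.3750) / 3 = 1.33

1.33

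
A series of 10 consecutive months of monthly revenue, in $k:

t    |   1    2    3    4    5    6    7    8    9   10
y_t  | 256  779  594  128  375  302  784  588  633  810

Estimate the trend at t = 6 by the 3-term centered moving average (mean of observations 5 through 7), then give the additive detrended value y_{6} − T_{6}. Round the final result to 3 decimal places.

Trend T_6 = (375 + 302 + 784) / 3 = 1461/3 = 487.00000
Detrended value: 302 − 487.00000 = -185.000

-185.000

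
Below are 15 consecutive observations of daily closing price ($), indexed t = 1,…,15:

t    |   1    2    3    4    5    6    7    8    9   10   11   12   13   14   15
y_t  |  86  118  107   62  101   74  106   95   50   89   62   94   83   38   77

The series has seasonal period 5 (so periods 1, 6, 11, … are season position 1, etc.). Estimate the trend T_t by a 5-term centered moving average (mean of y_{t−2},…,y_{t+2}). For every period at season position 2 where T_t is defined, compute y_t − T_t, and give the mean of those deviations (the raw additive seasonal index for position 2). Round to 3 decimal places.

Season position 2 occurs at t = 7, 12 (where T_t is defined).
t=7: T_7 = 85.20000; y_7 − T_7 = 106 − 85.20000 = 20.80000
t=12: T_12 = 73.20000; y_12 − T_12 = 94 − 73.20000 = 20.80000
Mean deviation: (20.80000 + 20.80000) / 2 = 20.800

20.800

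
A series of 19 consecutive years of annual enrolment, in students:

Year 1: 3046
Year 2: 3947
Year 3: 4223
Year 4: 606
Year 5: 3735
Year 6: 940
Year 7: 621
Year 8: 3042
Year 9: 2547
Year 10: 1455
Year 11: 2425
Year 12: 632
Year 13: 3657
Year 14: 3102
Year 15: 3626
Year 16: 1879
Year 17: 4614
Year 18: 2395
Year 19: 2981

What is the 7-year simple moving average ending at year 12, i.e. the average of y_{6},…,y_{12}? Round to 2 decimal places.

1666.00

Sum of periods 6–12: 940 + 621 + 3042 + 2547 + 1455 + 2425 + 632 = 11662
Divide by 7: 11662 / 7 = 1666.00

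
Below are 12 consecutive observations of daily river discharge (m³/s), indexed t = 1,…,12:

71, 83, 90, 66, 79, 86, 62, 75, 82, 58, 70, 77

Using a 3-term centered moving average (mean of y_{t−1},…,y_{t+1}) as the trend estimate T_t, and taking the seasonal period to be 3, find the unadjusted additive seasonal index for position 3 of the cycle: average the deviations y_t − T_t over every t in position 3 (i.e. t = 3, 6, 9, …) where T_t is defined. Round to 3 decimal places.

Season position 3 occurs at t = 3, 6, 9 (where T_t is defined).
t=3: T_3 = 79.66667; y_3 − T_3 = 90 − 79.66667 = 10.33333
t=6: T_6 = 75.66667; y_6 − T_6 = 86 − 75.66667 = 10.33333
t=9: T_9 = 71.66667; y_9 − T_9 = 82 − 71.66667 = 10.33333
Mean deviation: (10.33333 + 10.33333 + 10.33333) / 3 = 10.333

10.333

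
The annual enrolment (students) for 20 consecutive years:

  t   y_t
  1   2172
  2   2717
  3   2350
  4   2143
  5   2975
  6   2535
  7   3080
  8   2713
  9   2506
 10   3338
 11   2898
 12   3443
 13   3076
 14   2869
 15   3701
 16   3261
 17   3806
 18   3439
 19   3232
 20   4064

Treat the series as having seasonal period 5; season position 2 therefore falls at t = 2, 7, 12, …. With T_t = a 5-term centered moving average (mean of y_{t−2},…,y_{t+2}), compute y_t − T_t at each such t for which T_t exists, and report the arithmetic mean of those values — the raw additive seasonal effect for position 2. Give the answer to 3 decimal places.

Season position 2 occurs at t = 7, 12, 17 (where T_t is defined).
t=7: T_7 = 2761.80000; y_7 − T_7 = 3080 − 2761.80000 = 318.20000
t=12: T_12 = 3124.80000; y_12 − T_12 = 3443 − 3124.80000 = 318.20000
t=17: T_17 = 3487.80000; y_17 − T_17 = 3806 − 3487.80000 = 318.20000
Mean deviation: (318.20000 + 318.20000 + 318.20000) / 3 = 318.200

318.200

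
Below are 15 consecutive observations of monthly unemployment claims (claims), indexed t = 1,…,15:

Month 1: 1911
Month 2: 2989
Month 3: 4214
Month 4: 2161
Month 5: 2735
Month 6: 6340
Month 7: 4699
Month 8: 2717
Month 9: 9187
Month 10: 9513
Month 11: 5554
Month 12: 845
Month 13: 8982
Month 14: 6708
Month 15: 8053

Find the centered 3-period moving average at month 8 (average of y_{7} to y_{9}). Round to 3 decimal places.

Sum of periods 7–9: 4699 + 2717 + 9187 = 16603
Divide by 3: 16603 / 3 = 5534.333

5534.333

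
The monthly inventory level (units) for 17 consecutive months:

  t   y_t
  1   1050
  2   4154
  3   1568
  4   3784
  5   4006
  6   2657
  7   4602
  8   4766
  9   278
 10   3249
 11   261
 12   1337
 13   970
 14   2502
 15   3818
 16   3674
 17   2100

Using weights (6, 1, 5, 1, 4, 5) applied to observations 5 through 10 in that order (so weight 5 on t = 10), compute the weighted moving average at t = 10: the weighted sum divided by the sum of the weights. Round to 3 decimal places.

Weighted sum: 6·4006 + 1·2657 + 5·4602 + 1·4766 + 4·278 + 5·3249 = 24036 + 2657 + 23010 + 4766 + 1112 + 16245 = 71826
Weight total: 6 + 1 + 5 + 1 + 4 + 5 = 22
WMA = 71826 / 22 = 3264.818

3264.818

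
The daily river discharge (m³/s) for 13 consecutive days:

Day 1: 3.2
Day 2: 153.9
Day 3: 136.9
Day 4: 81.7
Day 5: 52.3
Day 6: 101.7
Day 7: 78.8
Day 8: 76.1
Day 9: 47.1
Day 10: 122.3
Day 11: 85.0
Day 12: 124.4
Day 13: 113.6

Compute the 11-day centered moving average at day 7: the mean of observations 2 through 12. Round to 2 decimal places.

Sum of periods 2–12: 153.9 + 136.9 + 81.7 + 52.3 + 101.7 + 78.8 + 76.1 + 47.1 + 122.3 + 85.0 + 124.4 = 1060.2
Divide by 11: 1060.2 / 11 = 96.38

96.38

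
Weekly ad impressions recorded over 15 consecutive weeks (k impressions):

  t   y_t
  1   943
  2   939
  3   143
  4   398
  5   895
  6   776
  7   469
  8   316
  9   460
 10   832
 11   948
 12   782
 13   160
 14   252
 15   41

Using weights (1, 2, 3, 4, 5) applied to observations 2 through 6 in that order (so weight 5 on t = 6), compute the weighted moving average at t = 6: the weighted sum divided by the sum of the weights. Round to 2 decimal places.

Weighted sum: 1·939 + 2·143 + 3·398 + 4·895 + 5·776 = 939 + 286 + 1194 + 3580 + 3880 = 9879
Weight total: 1 + 2 + 3 + 4 + 5 = 15
WMA = 9879 / 15 = 658.60

658.60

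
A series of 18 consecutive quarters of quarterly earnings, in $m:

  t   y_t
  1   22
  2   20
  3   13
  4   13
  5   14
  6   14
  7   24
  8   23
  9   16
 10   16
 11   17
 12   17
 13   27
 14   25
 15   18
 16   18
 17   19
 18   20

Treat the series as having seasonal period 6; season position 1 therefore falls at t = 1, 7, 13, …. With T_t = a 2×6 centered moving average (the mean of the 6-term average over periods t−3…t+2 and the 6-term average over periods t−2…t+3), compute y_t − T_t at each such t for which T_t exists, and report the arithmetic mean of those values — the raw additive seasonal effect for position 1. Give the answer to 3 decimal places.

6.625

Season position 1 occurs at t = 7, 13 (where T_t is defined).
t=7: T_7 = 17.58333; y_7 − T_7 = 24 − 17.58333 = 6.41667
t=13: T_13 = 20.16667; y_13 − T_13 = 27 − 20.16667 = 6.83333
Mean deviation: (6.41667 + 6.83333) / 2 = 6.625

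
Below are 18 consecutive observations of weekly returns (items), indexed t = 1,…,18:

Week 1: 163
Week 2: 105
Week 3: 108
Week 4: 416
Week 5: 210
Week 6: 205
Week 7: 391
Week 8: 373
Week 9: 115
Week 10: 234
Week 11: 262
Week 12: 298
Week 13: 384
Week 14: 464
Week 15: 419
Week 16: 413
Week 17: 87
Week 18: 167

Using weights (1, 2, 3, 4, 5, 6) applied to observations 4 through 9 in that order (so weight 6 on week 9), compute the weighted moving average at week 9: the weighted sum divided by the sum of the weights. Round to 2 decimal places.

Weighted sum: 1·416 + 2·210 + 3·205 + 4·391 + 5·373 + 6·115 = 416 + 420 + 615 + 1564 + 1865 + 690 = 5570
Weight total: 1 + 2 + 3 + 4 + 5 + 6 = 21
WMA = 5570 / 21 = 265.24

265.24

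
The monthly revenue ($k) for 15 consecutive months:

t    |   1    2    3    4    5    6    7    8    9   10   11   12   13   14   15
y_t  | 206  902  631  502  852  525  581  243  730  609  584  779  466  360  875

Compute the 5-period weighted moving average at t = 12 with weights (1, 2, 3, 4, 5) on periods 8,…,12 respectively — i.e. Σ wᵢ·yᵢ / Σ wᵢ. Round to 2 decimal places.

Weighted sum: 1·243 + 2·730 + 3·609 + 4·584 + 5·779 = 243 + 1460 + 1827 + 2336 + 3895 = 9761
Weight total: 1 + 2 + 3 + 4 + 5 = 15
WMA = 9761 / 15 = 650.73

650.73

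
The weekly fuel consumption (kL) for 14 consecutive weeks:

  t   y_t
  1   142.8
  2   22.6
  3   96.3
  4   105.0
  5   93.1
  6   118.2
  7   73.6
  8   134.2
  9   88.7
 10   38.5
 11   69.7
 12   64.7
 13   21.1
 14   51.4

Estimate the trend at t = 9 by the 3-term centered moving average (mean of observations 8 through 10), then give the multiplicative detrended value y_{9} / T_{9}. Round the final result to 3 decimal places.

1.018

Trend T_9 = (134.2 + 88.7 + 38.5) / 3 = 261.4/3 = 87.13333
Ratio to trend: 88.7 / 87.13333 = 1.018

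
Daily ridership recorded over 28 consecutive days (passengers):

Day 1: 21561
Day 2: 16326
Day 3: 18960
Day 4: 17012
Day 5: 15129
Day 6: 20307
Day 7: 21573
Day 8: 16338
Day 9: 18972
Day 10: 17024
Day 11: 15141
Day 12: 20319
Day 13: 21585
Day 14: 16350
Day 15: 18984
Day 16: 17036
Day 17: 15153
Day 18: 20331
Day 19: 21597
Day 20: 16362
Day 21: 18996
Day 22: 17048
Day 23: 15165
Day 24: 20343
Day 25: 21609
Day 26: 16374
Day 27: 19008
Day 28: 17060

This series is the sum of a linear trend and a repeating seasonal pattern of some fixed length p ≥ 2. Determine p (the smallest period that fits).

First differences y_{t+1} − y_t: -5235, 2634, -1948, -1883, 5178, 1266, -5235, 2634, -1948, -1883, 5178, 1266, -5235, 2634, …
The difference pattern repeats every 6 terms and not for any smaller step, so p = 6.

6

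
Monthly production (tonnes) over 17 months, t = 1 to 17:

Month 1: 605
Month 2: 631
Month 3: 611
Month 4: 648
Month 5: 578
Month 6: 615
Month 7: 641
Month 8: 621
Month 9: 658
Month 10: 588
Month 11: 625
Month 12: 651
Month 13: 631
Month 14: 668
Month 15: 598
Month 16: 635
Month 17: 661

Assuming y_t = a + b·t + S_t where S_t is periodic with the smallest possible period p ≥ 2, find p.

5

First differences y_{t+1} − y_t: 26, -20, 37, -70, 37, 26, -20, 37, -70, 37, 26, -20, …
The difference pattern repeats every 5 terms and not for any smaller step, so p = 5.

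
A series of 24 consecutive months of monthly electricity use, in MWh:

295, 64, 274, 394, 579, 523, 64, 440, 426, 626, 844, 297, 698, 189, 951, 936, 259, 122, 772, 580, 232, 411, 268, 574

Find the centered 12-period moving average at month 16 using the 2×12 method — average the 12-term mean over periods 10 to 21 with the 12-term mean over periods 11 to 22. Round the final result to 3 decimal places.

533.208

Sum over 10–21: 626 + 844 + 297 + 698 + 189 + 951 + 936 + 259 + 122 + 772 + 580 + 232 = 6506
Sum over 11–22: 844 + 297 + 698 + 189 + 951 + 936 + 259 + 122 + 772 + 580 + 232 + 411 = 6291
CMA at t=16 = (6506 + 6291) / (2·12) = 12797 / 24 = 533.208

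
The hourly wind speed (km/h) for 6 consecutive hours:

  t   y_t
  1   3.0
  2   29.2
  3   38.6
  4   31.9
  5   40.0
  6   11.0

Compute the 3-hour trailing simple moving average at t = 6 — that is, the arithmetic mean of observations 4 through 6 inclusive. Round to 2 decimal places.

27.63

Sum of periods 4–6: 31.9 + 40.0 + 11.0 = 82.9
Divide by 3: 82.9 / 3 = 27.63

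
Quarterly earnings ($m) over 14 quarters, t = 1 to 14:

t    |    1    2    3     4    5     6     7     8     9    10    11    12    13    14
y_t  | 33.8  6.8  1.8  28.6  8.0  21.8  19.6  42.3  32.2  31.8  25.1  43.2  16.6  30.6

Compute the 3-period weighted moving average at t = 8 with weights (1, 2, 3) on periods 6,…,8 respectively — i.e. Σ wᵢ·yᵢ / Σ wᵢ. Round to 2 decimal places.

31.32

Weighted sum: 1·21.8 + 2·19.6 + 3·42.3 = 21.8 + 39.2 + 126.9 = 187.9
Weight total: 1 + 2 + 3 = 6
WMA = 187.9 / 6 = 31.32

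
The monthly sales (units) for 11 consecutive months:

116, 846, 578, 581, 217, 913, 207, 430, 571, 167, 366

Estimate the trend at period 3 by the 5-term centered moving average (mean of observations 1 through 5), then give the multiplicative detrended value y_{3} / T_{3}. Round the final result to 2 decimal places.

1.24

Trend T_3 = (116 + 846 + 578 + 581 + 217) / 5 = 2338/5 = 467.6000
Ratio to trend: 578 / 467.6000 = 1.24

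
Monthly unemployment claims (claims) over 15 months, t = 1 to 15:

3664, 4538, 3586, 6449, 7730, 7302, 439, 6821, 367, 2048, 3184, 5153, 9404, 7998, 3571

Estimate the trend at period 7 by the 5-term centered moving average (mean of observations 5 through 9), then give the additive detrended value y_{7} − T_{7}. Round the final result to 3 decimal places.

Trend T_7 = (7730 + 7302 + 439 + 6821 + 367) / 5 = 22659/5 = 4531.80000
Detrended value: 439 − 4531.80000 = -4092.800

-4092.800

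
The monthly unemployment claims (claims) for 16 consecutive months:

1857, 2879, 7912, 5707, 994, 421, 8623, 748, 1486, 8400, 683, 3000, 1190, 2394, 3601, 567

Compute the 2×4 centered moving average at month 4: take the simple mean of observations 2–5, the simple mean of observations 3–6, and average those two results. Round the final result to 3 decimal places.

Sum over 2–5: 2879 + 7912 + 5707 + 994 = 17492
Sum over 3–6: 7912 + 5707 + 994 + 421 = 15034
CMA at t=4 = (17492 + 15034) / (2·4) = 32526 / 8 = 4065.750

4065.750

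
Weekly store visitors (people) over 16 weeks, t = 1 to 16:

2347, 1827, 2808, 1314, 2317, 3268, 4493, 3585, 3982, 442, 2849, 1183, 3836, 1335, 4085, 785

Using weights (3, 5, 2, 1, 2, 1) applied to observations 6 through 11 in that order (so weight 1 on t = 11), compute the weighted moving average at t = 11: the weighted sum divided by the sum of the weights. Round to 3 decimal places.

Weighted sum: 3·3268 + 5·4493 + 2·3585 + 1·3982 + 2·442 + 1·2849 = 9804 + 22465 + 7170 + 3982 + 884 + 2849 = 47154
Weight total: 3 + 5 + 2 + 1 + 2 + 1 = 14
WMA = 47154 / 14 = 3368.143

3368.143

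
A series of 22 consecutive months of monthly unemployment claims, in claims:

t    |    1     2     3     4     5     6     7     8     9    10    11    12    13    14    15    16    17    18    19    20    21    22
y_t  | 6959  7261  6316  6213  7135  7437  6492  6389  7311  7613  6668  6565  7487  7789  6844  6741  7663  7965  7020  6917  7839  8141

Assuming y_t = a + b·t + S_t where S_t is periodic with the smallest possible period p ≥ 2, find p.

First differences y_{t+1} − y_t: 302, -945, -103, 922, 302, -945, -103, 922, 302, -945, …
The difference pattern repeats every 4 terms and not for any smaller step, so p = 4.

4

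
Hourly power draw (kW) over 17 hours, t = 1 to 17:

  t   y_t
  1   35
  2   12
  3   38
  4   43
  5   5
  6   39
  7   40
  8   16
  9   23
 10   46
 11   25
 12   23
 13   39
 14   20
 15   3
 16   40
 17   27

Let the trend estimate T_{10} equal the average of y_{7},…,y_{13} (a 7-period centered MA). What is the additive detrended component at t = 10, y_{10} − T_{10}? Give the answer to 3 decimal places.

15.714

Trend T_10 = (40 + 16 + 23 + 46 + 25 + 23 + 39) / 7 = 212/7 = 30.28571
Detrended value: 46 − 30.28571 = 15.714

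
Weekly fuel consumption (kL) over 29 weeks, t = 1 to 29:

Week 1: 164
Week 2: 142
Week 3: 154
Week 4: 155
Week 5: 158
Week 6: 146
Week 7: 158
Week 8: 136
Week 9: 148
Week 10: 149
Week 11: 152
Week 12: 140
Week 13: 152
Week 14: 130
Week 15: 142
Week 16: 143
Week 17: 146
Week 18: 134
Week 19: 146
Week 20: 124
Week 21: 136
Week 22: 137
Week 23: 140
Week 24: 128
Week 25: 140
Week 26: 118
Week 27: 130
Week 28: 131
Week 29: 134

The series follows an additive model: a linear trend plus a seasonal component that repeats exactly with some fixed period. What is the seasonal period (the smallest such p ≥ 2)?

First differences y_{t+1} − y_t: -22, 12, 1, 3, -12, 12, -22, 12, 1, 3, -12, 12, -22, 12, …
The difference pattern repeats every 6 terms and not for any smaller step, so p = 6.

6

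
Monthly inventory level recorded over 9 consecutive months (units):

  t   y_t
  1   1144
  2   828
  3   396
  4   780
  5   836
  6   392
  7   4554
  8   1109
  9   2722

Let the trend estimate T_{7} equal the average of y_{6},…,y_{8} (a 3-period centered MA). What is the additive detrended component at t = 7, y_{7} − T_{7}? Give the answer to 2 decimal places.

2535.67

Trend T_7 = (392 + 4554 + 1109) / 3 = 6055/3 = 2018.3333
Detrended value: 4554 − 2018.3333 = 2535.67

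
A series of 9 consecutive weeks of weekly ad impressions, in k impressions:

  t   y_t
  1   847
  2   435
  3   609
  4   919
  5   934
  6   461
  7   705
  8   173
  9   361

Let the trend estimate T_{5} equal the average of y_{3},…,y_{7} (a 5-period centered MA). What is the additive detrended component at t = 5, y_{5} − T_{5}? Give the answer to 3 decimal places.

208.400

Trend T_5 = (609 + 919 + 934 + 461 + 705) / 5 = 3628/5 = 725.60000
Detrended value: 934 − 725.60000 = 208.400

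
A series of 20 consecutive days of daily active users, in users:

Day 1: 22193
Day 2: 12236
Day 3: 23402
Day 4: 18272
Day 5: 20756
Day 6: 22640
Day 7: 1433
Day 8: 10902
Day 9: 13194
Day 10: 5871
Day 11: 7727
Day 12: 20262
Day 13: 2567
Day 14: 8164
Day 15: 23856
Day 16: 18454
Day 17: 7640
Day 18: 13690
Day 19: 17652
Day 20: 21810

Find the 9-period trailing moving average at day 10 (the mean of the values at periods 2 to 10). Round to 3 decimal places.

Sum of periods 2–10: 12236 + 23402 + 18272 + 20756 + 22640 + 1433 + 10902 + 13194 + 5871 = 128706
Divide by 9: 128706 / 9 = 14300.667

14300.667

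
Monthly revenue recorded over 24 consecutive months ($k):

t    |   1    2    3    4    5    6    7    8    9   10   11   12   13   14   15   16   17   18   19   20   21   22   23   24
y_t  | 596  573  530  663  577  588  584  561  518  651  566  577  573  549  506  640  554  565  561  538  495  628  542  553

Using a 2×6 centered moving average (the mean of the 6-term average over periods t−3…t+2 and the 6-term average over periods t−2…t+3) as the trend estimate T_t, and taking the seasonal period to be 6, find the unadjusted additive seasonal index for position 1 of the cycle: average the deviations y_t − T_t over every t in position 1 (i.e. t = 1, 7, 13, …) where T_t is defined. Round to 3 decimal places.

Season position 1 occurs at t = 7, 13, 19 (where T_t is defined).
t=7: T_7 = 580.83333; y_7 − T_7 = 584 − 580.83333 = 3.16667
t=13: T_13 = 569.41667; y_13 − T_13 = 573 − 569.41667 = 3.58333
t=19: T_19 = 557.83333; y_19 − T_19 = 561 − 557.83333 = 3.16667
Mean deviation: (3.16667 + 3.58333 + 3.16667) / 3 = 3.306

3.306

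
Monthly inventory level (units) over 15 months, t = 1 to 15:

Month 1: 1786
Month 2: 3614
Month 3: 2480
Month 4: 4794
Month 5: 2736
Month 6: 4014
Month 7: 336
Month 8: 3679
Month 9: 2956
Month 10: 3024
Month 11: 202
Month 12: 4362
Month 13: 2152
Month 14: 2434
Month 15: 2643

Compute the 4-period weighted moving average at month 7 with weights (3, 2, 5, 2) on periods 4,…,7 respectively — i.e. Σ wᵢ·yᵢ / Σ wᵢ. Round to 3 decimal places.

3383.000

Weighted sum: 3·4794 + 2·2736 + 5·4014 + 2·336 = 14382 + 5472 + 20070 + 672 = 40596
Weight total: 3 + 2 + 5 + 2 = 12
WMA = 40596 / 12 = 3383.000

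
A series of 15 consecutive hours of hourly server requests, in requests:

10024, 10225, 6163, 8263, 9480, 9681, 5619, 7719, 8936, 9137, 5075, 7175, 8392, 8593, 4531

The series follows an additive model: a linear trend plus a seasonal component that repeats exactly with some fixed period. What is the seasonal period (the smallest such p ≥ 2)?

First differences y_{t+1} − y_t: 201, -4062, 2100, 1217, 201, -4062, 2100, 1217, 201, -4062, …
The difference pattern repeats every 4 terms and not for any smaller step, so p = 4.

4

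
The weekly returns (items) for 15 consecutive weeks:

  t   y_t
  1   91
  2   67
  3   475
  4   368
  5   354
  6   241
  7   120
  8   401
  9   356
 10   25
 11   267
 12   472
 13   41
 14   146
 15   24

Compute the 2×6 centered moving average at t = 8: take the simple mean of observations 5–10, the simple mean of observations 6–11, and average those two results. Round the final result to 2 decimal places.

Sum over 5–10: 354 + 241 + 120 + 401 + 356 + 25 = 1497
Sum over 6–11: 241 + 120 + 401 + 356 + 25 + 267 = 1410
CMA at t=8 = (1497 + 1410) / (2·6) = 2907 / 12 = 242.25

242.25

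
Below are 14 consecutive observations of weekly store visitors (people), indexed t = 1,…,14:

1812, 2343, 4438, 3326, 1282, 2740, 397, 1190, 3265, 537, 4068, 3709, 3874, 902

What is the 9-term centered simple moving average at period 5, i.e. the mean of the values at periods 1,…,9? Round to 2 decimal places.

Sum of periods 1–9: 1812 + 2343 + 4438 + 3326 + 1282 + 2740 + 397 + 1190 + 3265 = 20793
Divide by 9: 20793 / 9 = 2310.33

2310.33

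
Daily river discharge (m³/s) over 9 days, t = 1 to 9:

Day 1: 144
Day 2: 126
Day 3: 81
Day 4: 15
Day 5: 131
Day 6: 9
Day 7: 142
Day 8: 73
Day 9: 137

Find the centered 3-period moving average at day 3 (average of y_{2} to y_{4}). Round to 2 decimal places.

74.00

Sum of periods 2–4: 126 + 81 + 15 = 222
Divide by 3: 222 / 3 = 74.00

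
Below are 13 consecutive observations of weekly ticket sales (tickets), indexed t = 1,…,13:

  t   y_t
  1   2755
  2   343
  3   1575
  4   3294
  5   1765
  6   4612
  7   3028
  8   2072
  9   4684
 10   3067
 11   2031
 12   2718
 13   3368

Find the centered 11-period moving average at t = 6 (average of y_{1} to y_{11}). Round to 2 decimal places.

Sum of periods 1–11: 2755 + 343 + 1575 + 3294 + 1765 + 4612 + 3028 + 2072 + 4684 + 3067 + 2031 = 29226
Divide by 11: 29226 / 11 = 2656.91

2656.91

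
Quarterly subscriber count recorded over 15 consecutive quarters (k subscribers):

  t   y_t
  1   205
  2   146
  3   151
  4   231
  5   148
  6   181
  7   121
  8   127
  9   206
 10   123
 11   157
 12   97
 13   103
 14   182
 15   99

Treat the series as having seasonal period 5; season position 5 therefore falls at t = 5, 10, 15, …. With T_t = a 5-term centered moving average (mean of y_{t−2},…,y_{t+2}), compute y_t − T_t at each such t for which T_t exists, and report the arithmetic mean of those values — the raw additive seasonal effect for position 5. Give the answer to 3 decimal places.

Season position 5 occurs at t = 5, 10 (where T_t is defined).
t=5: T_5 = 166.40000; y_5 − T_5 = 148 − 166.40000 = -18.40000
t=10: T_10 = 142.00000; y_10 − T_10 = 123 − 142.00000 = -19.00000
Mean deviation: (-18.40000 + -19.00000) / 2 = -18.700

-18.700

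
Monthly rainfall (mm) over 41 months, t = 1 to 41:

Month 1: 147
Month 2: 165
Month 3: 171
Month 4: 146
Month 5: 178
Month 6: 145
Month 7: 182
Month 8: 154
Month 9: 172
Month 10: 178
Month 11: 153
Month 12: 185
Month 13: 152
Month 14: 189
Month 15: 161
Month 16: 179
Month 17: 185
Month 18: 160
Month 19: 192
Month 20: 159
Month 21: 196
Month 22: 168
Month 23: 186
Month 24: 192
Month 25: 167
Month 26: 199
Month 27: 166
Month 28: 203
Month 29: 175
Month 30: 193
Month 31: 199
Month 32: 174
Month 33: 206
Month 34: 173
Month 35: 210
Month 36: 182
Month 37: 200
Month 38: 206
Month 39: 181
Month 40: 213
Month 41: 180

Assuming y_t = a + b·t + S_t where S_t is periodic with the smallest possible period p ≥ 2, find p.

7

First differences y_{t+1} − y_t: 18, 6, -25, 32, -33, 37, -28, 18, 6, -25, 32, -33, 37, -28, 18, 6, …
The difference pattern repeats every 7 terms and not for any smaller step, so p = 7.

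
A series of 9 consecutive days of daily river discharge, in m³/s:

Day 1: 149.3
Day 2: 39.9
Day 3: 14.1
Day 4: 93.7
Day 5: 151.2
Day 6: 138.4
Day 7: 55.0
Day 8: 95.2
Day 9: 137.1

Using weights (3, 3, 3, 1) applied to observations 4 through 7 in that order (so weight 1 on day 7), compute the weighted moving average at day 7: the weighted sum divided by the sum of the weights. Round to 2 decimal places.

120.49

Weighted sum: 3·93.7 + 3·151.2 + 3·138.4 + 1·55.0 = 281.1 + 453.6 + 415.2 + 55.0 = 1204.9
Weight total: 3 + 3 + 3 + 1 = 10
WMA = 1204.9 / 10 = 120.49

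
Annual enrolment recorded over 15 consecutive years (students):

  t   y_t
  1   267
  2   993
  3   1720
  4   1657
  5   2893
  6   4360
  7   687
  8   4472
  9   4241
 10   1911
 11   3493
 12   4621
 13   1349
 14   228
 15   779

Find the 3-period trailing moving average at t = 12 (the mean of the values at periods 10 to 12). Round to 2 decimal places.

Sum of periods 10–12: 1911 + 3493 + 4621 = 10025
Divide by 3: 10025 / 3 = 3341.67

3341.67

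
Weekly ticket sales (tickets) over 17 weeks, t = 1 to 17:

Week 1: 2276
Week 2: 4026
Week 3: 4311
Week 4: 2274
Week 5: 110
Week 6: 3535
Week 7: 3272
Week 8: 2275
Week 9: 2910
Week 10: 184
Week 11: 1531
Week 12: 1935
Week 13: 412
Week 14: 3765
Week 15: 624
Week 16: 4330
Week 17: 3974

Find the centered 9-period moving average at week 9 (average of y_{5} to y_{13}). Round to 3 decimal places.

Sum of periods 5–13: 110 + 3535 + 3272 + 2275 + 2910 + 184 + 1531 + 1935 + 412 = 16164
Divide by 9: 16164 / 9 = 1796.000

1796.000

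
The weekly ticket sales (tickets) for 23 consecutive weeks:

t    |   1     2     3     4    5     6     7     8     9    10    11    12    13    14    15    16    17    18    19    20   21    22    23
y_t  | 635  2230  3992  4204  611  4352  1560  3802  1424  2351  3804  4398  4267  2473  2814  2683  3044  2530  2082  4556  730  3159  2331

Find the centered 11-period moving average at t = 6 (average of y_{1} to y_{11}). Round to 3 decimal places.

2633.182

Sum of periods 1–11: 635 + 2230 + 3992 + 4204 + 611 + 4352 + 1560 + 3802 + 1424 + 2351 + 3804 = 28965
Divide by 11: 28965 / 11 = 2633.182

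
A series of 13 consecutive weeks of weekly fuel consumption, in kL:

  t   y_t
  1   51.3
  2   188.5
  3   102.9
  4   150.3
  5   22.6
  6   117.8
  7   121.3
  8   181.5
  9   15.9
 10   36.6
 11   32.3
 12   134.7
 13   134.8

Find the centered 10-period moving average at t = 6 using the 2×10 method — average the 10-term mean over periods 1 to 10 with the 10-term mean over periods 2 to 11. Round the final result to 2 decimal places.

Sum over 1–10: 51.3 + 188.5 + 102.9 + 150.3 + 22.6 + 117.8 + 121.3 + 181.5 + 15.9 + 36.6 = 988.7
Sum over 2–11: 188.5 + 102.9 + 150.3 + 22.6 + 117.8 + 121.3 + 181.5 + 15.9 + 36.6 + 32.3 = 969.7
CMA at t=6 = (988.7 + 969.7) / (2·10) = 1958.4 / 20 = 97.92

97.92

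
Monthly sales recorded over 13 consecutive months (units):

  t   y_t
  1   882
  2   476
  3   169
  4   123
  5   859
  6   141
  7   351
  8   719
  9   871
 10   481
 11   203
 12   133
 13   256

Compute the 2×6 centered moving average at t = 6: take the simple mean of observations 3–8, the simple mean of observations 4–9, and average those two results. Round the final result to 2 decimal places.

Sum over 3–8: 169 + 123 + 859 + 141 + 351 + 719 = 2362
Sum over 4–9: 123 + 859 + 141 + 351 + 719 + 871 = 3064
CMA at t=6 = (2362 + 3064) / (2·6) = 5426 / 12 = 452.17

452.17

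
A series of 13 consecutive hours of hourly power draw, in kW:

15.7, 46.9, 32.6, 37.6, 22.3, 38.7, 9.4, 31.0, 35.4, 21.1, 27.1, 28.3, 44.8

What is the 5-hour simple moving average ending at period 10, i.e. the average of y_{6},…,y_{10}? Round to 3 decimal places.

Sum of periods 6–10: 38.7 + 9.4 + 31.0 + 35.4 + 21.1 = 135.6
Divide by 5: 135.6 / 5 = 27.120

27.120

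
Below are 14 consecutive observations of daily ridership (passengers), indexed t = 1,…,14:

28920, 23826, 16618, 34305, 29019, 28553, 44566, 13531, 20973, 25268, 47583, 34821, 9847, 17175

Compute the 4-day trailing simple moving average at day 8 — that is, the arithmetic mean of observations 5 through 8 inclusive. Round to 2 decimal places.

28917.25

Sum of periods 5–8: 29019 + 28553 + 44566 + 13531 = 115669
Divide by 4: 115669 / 4 = 28917.25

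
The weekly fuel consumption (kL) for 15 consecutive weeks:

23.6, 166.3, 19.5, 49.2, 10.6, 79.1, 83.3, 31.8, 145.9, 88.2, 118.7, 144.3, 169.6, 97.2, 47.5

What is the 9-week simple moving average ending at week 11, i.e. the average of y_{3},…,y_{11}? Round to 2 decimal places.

69.59

Sum of periods 3–11: 19.5 + 49.2 + 10.6 + 79.1 + 83.3 + 31.8 + 145.9 + 88.2 + 118.7 = 626.3
Divide by 9: 626.3 / 9 = 69.59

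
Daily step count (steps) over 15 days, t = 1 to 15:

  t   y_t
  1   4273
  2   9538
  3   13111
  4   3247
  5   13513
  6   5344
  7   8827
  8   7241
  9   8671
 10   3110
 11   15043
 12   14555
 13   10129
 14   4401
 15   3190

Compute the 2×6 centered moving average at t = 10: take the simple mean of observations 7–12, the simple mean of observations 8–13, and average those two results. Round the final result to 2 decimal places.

Sum over 7–12: 8827 + 7241 + 8671 + 3110 + 15043 + 14555 = 57447
Sum over 8–13: 7241 + 8671 + 3110 + 15043 + 14555 + 10129 = 58749
CMA at t=10 = (57447 + 58749) / (2·6) = 116196 / 12 = 9683.00

9683.00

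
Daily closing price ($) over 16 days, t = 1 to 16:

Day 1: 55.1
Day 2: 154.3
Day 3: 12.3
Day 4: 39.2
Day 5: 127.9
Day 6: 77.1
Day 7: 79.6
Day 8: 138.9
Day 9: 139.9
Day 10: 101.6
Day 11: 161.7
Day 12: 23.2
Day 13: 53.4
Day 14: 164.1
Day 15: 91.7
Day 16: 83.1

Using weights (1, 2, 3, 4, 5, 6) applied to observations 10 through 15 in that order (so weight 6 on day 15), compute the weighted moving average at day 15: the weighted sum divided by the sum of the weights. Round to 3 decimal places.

98.995

Weighted sum: 1·101.6 + 2·161.7 + 3·23.2 + 4·53.4 + 5·164.1 + 6·91.7 = 101.6 + 323.4 + 69.6 + 213.6 + 820.5 + 550.2 = 2078.9
Weight total: 1 + 2 + 3 + 4 + 5 + 6 = 21
WMA = 2078.9 / 21 = 98.995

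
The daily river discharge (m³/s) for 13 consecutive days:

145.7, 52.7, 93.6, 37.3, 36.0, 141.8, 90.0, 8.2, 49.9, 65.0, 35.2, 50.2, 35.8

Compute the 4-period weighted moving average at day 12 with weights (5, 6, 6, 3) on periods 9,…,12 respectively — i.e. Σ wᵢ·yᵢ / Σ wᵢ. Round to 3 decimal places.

50.065

Weighted sum: 5·49.9 + 6·65.0 + 6·35.2 + 3·50.2 = 249.5 + 390.0 + 211.2 + 150.6 = 1001.3
Weight total: 5 + 6 + 6 + 3 = 20
WMA = 1001.3 / 20 = 50.065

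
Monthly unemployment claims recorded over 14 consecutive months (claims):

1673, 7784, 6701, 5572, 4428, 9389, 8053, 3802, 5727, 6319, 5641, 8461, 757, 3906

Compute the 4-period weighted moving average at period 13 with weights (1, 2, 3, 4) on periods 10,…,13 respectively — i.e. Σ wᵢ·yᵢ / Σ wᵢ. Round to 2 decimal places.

Weighted sum: 1·6319 + 2·5641 + 3·8461 + 4·757 = 6319 + 11282 + 25383 + 3028 = 46012
Weight total: 1 + 2 + 3 + 4 = 10
WMA = 46012 / 10 = 4601.20

4601.20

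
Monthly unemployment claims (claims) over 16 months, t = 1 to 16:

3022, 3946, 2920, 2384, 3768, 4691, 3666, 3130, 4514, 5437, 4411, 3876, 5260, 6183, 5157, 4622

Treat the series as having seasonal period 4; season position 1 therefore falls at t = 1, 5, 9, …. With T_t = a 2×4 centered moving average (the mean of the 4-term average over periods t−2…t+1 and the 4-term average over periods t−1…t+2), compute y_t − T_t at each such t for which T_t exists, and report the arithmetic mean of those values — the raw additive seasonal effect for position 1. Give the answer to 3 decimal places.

234.125

Season position 1 occurs at t = 5, 9, 13 (where T_t is defined).
t=5: T_5 = 3534.00000; y_5 − T_5 = 3768 − 3534.00000 = 234.00000
t=9: T_9 = 4279.87500; y_9 − T_9 = 4514 − 4279.87500 = 234.12500
t=13: T_13 = 5025.75000; y_13 − T_13 = 5260 − 5025.75000 = 234.25000
Mean deviation: (234.00000 + 234.12500 + 234.25000) / 3 = 234.125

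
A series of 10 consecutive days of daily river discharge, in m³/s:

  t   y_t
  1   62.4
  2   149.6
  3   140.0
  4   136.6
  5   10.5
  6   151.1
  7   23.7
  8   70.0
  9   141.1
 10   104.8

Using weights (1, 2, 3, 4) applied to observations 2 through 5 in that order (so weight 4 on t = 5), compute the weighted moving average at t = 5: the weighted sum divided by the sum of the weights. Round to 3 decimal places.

88.140

Weighted sum: 1·149.6 + 2·140.0 + 3·136.6 + 4·10.5 = 149.6 + 280.0 + 409.8 + 42.0 = 881.4
Weight total: 1 + 2 + 3 + 4 = 10
WMA = 881.4 / 10 = 88.140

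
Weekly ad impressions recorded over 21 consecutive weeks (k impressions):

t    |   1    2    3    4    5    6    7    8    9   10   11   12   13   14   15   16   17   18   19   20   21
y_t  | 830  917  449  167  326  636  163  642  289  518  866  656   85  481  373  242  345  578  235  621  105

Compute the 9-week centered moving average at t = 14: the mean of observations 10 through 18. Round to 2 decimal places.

Sum of periods 10–18: 518 + 866 + 656 + 85 + 481 + 373 + 242 + 345 + 578 = 4144
Divide by 9: 4144 / 9 = 460.44

460.44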